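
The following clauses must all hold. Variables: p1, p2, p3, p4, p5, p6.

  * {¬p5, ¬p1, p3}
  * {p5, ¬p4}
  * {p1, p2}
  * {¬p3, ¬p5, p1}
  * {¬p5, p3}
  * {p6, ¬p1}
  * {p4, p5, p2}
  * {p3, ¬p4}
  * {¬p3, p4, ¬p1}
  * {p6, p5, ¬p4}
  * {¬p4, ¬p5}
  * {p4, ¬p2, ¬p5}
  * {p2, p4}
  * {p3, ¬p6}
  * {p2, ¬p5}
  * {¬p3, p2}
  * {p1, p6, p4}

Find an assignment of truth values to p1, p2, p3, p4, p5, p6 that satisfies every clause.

p1=0, p2=1, p3=1, p4=0, p5=0, p6=1

Branch on p1: take p1 = False.
  then p2 is forced to True.
Branch on p3: take p3 = True.
  then p5 is forced to False.
  then p4 is forced to False.
  then p6 is forced to True.
Every clause has at least one true literal under this assignment.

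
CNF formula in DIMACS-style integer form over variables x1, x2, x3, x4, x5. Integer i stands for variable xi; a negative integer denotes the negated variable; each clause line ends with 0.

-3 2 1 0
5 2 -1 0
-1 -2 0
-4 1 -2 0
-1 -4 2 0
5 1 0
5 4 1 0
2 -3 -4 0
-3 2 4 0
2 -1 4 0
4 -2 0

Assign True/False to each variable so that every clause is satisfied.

x1=0, x2=0, x3=0, x4=1, x5=1

Check each clause:
  1. (x1 || !x3 || x2) — !x3 is true.
  2. (!x1 || x2 || x5) — x5 is true.
  3. (!x2 || !x1) — !x1 is true.
  4. (!x2 || !x4 || x1) — !x2 is true.
  5. (!x1 || !x4 || x2) — !x1 is true.
  6. (x5 || x1) — x5 is true.
  7. (x1 || x4 || x5) — x4 is true.
  8. (!x3 || !x4 || x2) — !x3 is true.
  9. (!x3 || x2 || x4) — x4 is true.
  10. (x2 || !x1 || x4) — x4 is true.
  11. (x4 || !x2) — x4 is true.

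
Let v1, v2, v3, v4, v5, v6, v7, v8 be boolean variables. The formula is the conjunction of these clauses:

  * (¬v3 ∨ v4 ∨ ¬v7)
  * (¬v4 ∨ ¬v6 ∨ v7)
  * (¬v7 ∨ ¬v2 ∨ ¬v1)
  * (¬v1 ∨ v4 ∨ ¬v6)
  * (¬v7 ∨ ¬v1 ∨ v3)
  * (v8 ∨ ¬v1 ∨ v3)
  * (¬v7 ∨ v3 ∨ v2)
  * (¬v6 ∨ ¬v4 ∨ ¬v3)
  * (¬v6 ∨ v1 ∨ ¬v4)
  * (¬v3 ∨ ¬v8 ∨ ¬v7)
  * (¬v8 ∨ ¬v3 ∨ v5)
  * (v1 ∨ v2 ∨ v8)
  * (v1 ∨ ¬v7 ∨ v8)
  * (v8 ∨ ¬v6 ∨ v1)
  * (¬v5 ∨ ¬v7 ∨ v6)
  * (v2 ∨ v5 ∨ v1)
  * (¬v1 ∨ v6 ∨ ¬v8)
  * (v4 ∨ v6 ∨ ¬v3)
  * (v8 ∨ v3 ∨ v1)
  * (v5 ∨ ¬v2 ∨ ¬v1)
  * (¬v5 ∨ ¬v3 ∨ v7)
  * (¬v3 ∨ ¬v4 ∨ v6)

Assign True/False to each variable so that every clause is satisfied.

v1 = 0  v2 = 0  v3 = 0  v4 = 1  v5 = 1  v6 = 0  v7 = 0  v8 = 1

Branch on v1: take v1 = False.
Try v2 = False.
  then v8 is forced to True.
  then v5 is forced to True.
For the remaining variables, v3 = False, v4 = True, v6 = False, v7 = False works.
Check each clause:
  1. (v4 ∨ ¬v3 ∨ ¬v7) — ¬v7 is true.
  2. (¬v6 ∨ ¬v4 ∨ v7) — ¬v6 is true.
  3. (¬v7 ∨ ¬v2 ∨ ¬v1) — ¬v7 is true.
  4. (v4 ∨ ¬v6 ∨ ¬v1) — ¬v6 is true.
  5. (v3 ∨ ¬v7 ∨ ¬v1) — ¬v7 is true.
  6. (¬v1 ∨ v3 ∨ v8) — v8 is true.
  7. (v3 ∨ v2 ∨ ¬v7) — ¬v7 is true.
  8. (¬v3 ∨ ¬v6 ∨ ¬v4) — ¬v6 is true.
  9. (v1 ∨ ¬v4 ∨ ¬v6) — ¬v6 is true.
  10. (¬v3 ∨ ¬v7 ∨ ¬v8) — ¬v7 is true.
  11. (¬v8 ∨ v5 ∨ ¬v3) — ¬v3 is true.
  12. (v8 ∨ v2 ∨ v1) — v8 is true.
  13. (v1 ∨ v8 ∨ ¬v7) — v8 is true.
  14. (v1 ∨ v8 ∨ ¬v6) — v8 is true.
  15. (v6 ∨ ¬v7 ∨ ¬v5) — ¬v7 is true.
  16. (v5 ∨ v1 ∨ v2) — v5 is true.
  17. (¬v8 ∨ v6 ∨ ¬v1) — ¬v1 is true.
  18. (v4 ∨ ¬v3 ∨ v6) — v4 is true.
  19. (v8 ∨ v1 ∨ v3) — v8 is true.
  20. (¬v2 ∨ ¬v1 ∨ v5) — v5 is true.
  21. (¬v3 ∨ v7 ∨ ¬v5) — ¬v3 is true.
  22. (¬v3 ∨ ¬v4 ∨ v6) — ¬v3 is true.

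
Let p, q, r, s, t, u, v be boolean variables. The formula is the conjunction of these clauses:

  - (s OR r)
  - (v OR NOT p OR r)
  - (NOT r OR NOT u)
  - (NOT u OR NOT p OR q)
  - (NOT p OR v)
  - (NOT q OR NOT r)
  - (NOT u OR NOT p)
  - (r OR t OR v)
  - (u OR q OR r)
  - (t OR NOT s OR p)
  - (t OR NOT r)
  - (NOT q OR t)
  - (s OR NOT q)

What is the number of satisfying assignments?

13

Case analysis on r and p:
  r=1, p=1: remaining (q,s,t,u,v) ∈ {(0,0,1,0,1); (0,1,1,0,1)} — 2.
  r=1, p=0: remaining (q,s,t,u,v) ∈ {(0,0,1,0,0); (0,0,1,0,1); (0,1,1,0,0); (0,1,1,0,1)} — 4.
  r=0, p=1: remaining (q,s,t,u,v) ∈ {(1,1,1,0,1)} — 1.
  r=0, p=0: v free; 3 ways for (q,s,t,u) × 2^1 = 6.
Total: 2 + 4 + 1 + 6 = 13.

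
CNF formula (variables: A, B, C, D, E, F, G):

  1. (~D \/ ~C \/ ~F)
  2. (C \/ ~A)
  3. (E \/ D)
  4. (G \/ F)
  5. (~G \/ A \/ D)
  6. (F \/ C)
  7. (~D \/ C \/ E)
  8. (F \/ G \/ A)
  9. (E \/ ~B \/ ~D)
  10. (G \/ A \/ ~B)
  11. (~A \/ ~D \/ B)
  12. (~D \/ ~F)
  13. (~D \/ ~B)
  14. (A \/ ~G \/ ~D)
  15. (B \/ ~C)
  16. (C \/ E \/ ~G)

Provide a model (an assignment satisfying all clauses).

E occurs only positively in the remaining clauses — set E = True.
Set A = True and propagate.
  then C is forced to True.
  then B is forced to True.
  then D is forced to False.
Set F = True and propagate.
G is now unconstrained; take G = False.

A=1  B=1  C=1  D=0  E=1  F=1  G=0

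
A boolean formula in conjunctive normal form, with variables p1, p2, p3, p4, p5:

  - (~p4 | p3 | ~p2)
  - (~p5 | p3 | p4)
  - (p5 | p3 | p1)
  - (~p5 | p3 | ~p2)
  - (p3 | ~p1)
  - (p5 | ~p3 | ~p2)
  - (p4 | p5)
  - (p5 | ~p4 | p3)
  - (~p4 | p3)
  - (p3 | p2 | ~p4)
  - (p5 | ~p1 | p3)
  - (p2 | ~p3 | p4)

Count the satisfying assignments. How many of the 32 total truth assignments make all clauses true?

The models are:
  p1=F p2=F p3=T p4=T p5=F
  p1=F p2=F p3=T p4=T p5=T
  p1=F p2=T p3=T p4=F p5=T
  p1=F p2=T p3=T p4=T p5=T
  p1=T p2=F p3=T p4=T p5=F
  p1=T p2=F p3=T p4=T p5=T
  p1=T p2=T p3=T p4=F p5=T
  p1=T p2=T p3=T p4=T p5=T
That's 8 in total.

8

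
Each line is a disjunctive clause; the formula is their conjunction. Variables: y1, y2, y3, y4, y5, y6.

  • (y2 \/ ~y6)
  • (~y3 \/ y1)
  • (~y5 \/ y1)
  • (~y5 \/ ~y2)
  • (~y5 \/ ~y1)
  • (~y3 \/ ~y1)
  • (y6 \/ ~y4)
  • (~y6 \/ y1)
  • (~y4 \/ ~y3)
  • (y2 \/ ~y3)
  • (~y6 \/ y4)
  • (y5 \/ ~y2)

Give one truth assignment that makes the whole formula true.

y1=F, y2=F, y3=F, y4=F, y5=F, y6=F

Pure literal: y3 appears only negated; assign y3 = False.
Branch on y1: take y1 = False.
  then y5 is forced to False.
  then y6 is forced to False.
  then y4 is forced to False.
  then y2 is forced to False.
Every clause has at least one true literal under this assignment.
Check each clause:
  1. (~y6 \/ y2) — ~y6 is true.
  2. (y1 \/ ~y3) — ~y3 is true.
  3. (y1 \/ ~y5) — ~y5 is true.
  4. (~y2 \/ ~y5) — ~y5 is true.
  5. (~y1 \/ ~y5) — ~y5 is true.
  6. (~y3 \/ ~y1) — ~y3 is true.
  7. (y6 \/ ~y4) — ~y4 is true.
  8. (y1 \/ ~y6) — ~y6 is true.
  9. (~y4 \/ ~y3) — ~y4 is true.
  10. (~y3 \/ y2) — ~y3 is true.
  11. (~y6 \/ y4) — ~y6 is true.
  12. (y5 \/ ~y2) — ~y2 is true.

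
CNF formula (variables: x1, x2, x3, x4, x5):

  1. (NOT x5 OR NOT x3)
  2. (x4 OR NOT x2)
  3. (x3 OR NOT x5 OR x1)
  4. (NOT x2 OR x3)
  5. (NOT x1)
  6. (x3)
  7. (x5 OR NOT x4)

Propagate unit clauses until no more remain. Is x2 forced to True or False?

Unit clause (NOT x1) sets x1 = False.
(x3) stands alone — x3 = True.
From (NOT x3 OR NOT x5) and x3 = True: x5 = False.
(NOT x4 OR x5) with x5 = False leaves only NOT x4, so x4 = False.
(x4 OR NOT x2) with x4 = False leaves only NOT x2, so x2 = False.

False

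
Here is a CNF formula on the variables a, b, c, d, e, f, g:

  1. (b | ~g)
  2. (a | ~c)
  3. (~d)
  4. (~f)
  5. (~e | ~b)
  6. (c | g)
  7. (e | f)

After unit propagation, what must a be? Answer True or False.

True

(~d) stands alone — d = False.
Unit clause (~f) sets f = False.
From (f | e) and f = False: e = True.
In (~e | ~b), ~e is now false; ~b must hold, so b = False.
(b | ~g) with b = False leaves only ~g, so g = False.
In (g | c), g is now false; c must hold, so c = True.
(a | ~c) with c = True leaves only a, so a = True.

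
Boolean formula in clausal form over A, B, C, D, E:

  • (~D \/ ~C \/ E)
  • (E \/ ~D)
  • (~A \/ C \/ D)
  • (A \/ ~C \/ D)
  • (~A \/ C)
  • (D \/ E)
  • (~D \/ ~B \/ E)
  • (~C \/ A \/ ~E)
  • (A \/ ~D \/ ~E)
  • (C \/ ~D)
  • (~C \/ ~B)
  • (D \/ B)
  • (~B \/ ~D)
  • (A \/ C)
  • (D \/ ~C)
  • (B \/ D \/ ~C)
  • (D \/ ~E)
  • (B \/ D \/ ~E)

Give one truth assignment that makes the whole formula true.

A=1, B=0, C=1, D=1, E=1

Set A = True and propagate.
  then C is forced to True.
  then B is forced to False.
  then D is forced to True.
  then E is forced to True.
Every clause has at least one true literal under this assignment.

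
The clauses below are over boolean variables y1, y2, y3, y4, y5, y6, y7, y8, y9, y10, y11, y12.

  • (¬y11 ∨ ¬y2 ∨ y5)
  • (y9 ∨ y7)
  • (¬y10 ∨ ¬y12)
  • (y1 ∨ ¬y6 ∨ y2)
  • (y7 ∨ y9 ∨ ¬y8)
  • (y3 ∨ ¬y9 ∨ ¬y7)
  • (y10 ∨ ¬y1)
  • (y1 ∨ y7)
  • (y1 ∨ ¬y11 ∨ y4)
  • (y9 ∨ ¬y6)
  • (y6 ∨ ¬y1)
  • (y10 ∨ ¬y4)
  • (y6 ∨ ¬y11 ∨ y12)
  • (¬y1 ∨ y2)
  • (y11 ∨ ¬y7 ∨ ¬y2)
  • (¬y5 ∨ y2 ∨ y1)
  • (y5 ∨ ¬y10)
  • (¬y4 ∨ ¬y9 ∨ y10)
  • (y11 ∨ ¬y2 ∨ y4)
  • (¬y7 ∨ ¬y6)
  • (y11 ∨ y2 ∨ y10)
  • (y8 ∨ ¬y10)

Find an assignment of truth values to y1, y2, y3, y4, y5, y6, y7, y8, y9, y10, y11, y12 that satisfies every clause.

y1=True, y2=True, y3=False, y4=True, y5=True, y6=True, y7=False, y8=True, y9=True, y10=True, y11=True, y12=False

Branch on y1: take y1 = True.
  then y10 is forced to True.
  then y12 is forced to False.
  then y6 is forced to True.
  then y9 is forced to True.
  then y2 is forced to True.
  then y5 is forced to True.
  then y7 is forced to False.
  then y8 is forced to True.
The remaining clauses are satisfied by y3 = False, y4 = True, y11 = True.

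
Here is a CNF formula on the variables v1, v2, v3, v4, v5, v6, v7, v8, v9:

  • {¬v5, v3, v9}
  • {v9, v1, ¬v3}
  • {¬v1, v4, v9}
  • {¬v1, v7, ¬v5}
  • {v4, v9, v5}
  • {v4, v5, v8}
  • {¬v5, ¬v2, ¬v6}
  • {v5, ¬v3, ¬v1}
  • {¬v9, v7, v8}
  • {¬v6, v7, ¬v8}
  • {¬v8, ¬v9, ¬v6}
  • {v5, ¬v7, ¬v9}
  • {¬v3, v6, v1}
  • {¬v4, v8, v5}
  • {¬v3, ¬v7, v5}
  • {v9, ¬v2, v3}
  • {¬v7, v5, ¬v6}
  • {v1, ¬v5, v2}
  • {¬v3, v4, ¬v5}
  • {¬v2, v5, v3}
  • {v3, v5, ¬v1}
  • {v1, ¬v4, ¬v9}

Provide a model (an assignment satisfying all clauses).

v1 = True, v2 = False, v3 = True, v4 = True, v5 = True, v6 = False, v7 = True, v8 = False, v9 = False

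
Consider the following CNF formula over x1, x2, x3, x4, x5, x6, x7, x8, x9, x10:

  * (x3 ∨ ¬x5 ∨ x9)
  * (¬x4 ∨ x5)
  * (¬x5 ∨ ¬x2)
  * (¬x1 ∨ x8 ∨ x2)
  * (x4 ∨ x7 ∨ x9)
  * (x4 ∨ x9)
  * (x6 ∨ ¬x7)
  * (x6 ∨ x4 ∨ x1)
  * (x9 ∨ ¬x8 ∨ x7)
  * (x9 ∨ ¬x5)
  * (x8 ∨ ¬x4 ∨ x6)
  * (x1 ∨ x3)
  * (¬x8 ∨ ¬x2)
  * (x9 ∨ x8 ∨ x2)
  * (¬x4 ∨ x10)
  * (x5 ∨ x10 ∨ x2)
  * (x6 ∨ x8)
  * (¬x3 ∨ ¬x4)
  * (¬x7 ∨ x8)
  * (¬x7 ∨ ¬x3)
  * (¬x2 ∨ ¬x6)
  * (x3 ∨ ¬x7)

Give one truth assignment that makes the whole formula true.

x1=False, x2=False, x3=True, x4=False, x5=True, x6=True, x7=False, x8=True, x9=True, x10=False

x9 occurs only positively in the remaining clauses — set x9 = True.
Try x1 = False.
  then x3 is forced to True.
  then x4 is forced to False.
  then x6 is forced to True.
  then x7 is forced to False.
  then x2 is forced to False.
Set x5 = True and propagate.
x8, x10 are now unconstrained; take x8 = True, x10 = False.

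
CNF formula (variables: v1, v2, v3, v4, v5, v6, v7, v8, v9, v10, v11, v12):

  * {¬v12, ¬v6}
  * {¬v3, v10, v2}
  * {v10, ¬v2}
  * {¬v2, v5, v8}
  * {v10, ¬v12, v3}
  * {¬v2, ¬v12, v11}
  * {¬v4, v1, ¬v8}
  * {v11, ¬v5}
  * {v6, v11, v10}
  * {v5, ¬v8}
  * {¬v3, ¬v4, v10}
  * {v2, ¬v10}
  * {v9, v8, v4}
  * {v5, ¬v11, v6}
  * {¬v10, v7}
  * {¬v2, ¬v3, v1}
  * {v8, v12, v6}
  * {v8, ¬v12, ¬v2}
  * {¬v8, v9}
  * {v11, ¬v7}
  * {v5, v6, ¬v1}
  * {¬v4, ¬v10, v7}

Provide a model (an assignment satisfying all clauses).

v1=True  v2=False  v3=False  v4=True  v5=True  v6=False  v7=False  v8=True  v9=True  v10=False  v11=True  v12=False

Pure literal: v9 appears only positively; assign v9 = True.
Set v1 = True and propagate.
Branch on v2: take v2 = False.
  then v10 is forced to False.
  then v3 is forced to False.
  then v12 is forced to False.
Set v5 = True and propagate.
  then v11 is forced to True.
The remaining clauses are satisfied by v4 = True, v6 = False, v7 = False, v8 = True.
Every clause has at least one true literal under this assignment.
Check each clause:
  1. {¬v6, ¬v12} — ¬v6 is true.
  2. {¬v3, v10, v2} — ¬v3 is true.
  3. {v10, ¬v2} — ¬v2 is true.
  4. {v5, ¬v2, v8} — v8 is true.
  5. {v3, ¬v12, v10} — ¬v12 is true.
  6. {¬v12, ¬v2, v11} — v11 is true.
  7. {¬v4, v1, ¬v8} — v1 is true.
  8. {v11, ¬v5} — v11 is true.
  9. {v10, v11, v6} — v11 is true.
  10. {v5, ¬v8} — v5 is true.
  11. {¬v4, v10, ¬v3} — ¬v3 is true.
  12. {v2, ¬v10} — ¬v10 is true.
  13. {v4, v9, v8} — v8 is true.
  14. {¬v11, v6, v5} — v5 is true.
  15. {¬v10, v7} — ¬v10 is true.
  16. {¬v3, v1, ¬v2} — v1 is true.
  17. {v8, v6, v12} — v8 is true.
  18. {¬v12, ¬v2, v8} — v8 is true.
  19. {¬v8, v9} — v9 is true.
  20. {v11, ¬v7} — ¬v7 is true.
  21. {v5, v6, ¬v1} — v5 is true.
  22. {¬v10, ¬v4, v7} — ¬v10 is true.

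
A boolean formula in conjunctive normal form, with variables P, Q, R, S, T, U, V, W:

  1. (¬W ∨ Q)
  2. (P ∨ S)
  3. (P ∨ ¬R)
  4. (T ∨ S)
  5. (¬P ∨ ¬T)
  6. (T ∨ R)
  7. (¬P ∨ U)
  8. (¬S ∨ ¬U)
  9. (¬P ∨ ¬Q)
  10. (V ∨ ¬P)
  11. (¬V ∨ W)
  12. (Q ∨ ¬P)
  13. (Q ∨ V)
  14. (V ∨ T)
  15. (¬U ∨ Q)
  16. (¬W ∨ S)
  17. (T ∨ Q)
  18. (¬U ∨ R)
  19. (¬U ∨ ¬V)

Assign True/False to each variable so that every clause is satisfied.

P = F, Q = T, R = F, S = T, T = T, U = F, V = T, W = T

Branch on P: take P = False.
  then S is forced to True.
  then R is forced to False.
  then T is forced to True.
  then U is forced to False.
The remaining clauses are satisfied by Q = True, V = True, W = True.
Check each clause:
  1. (Q ∨ ¬W) — Q is true.
  2. (S ∨ P) — S is true.
  3. (¬R ∨ P) — ¬R is true.
  4. (S ∨ T) — S is true.
  5. (¬P ∨ ¬T) — ¬P is true.
  6. (T ∨ R) — T is true.
  7. (U ∨ ¬P) — ¬P is true.
  8. (¬S ∨ ¬U) — ¬U is true.
  9. (¬Q ∨ ¬P) — ¬P is true.
  10. (V ∨ ¬P) — ¬P is true.
  11. (W ∨ ¬V) — W is true.
  12. (Q ∨ ¬P) — Q is true.
  13. (V ∨ Q) — Q is true.
  14. (V ∨ T) — T is true.
  15. (Q ∨ ¬U) — ¬U is true.
  16. (¬W ∨ S) — S is true.
  17. (Q ∨ T) — Q is true.
  18. (¬U ∨ R) — ¬U is true.
  19. (¬V ∨ ¬U) — ¬U is true.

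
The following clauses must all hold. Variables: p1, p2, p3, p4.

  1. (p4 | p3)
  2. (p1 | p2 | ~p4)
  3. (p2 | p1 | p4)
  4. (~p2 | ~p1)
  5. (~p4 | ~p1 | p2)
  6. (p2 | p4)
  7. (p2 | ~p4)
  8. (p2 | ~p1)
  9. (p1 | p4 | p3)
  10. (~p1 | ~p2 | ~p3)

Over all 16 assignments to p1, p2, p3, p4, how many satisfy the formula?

3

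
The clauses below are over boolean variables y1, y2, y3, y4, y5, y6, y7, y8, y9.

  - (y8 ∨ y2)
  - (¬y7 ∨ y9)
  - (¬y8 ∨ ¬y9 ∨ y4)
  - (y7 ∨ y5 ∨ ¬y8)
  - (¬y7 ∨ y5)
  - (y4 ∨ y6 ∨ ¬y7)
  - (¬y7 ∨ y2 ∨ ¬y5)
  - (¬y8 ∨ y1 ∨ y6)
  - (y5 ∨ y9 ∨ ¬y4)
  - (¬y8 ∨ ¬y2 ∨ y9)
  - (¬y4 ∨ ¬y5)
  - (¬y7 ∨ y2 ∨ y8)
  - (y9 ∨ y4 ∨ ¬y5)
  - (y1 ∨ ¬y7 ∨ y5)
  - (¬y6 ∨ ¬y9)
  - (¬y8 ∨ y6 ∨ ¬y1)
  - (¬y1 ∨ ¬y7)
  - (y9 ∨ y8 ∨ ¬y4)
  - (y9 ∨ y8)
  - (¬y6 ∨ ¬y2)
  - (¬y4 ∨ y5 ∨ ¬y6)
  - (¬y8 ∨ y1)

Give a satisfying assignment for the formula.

Set y1 = False and propagate.
  then y8 is forced to False.
  then y2 is forced to True.
  then y9 is forced to True.
  then y6 is forced to False.
The remaining clauses are satisfied by y3 = True, y4 = True, y5 = False, y7 = False.

y1 = False, y2 = True, y3 = True, y4 = True, y5 = False, y6 = False, y7 = False, y8 = False, y9 = True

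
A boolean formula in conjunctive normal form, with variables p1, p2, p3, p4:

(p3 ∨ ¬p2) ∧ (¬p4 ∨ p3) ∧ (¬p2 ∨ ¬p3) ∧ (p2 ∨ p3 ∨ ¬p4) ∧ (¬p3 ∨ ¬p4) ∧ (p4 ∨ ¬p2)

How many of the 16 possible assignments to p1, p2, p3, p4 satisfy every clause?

4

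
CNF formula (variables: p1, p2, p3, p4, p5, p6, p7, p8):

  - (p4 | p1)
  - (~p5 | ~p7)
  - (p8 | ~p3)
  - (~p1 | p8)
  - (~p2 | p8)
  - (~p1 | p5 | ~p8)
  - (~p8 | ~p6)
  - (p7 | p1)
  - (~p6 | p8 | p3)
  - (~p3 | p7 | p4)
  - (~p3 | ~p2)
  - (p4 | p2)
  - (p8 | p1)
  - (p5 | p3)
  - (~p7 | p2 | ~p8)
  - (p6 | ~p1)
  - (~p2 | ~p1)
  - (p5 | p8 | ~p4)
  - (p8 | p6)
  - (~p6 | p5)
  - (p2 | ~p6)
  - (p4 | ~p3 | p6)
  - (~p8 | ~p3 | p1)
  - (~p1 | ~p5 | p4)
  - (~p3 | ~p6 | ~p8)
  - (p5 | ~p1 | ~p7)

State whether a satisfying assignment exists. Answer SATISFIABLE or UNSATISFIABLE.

UNSATISFIABLE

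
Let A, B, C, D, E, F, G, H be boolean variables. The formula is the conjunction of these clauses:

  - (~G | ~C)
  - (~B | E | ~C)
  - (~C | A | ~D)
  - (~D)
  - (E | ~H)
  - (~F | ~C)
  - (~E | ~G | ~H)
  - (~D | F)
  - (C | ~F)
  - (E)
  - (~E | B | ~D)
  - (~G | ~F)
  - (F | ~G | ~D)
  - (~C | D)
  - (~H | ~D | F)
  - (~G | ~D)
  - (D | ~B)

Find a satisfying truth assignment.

A = F, B = F, C = F, D = F, E = T, F = F, G = F, H = T

Check each clause:
  1. (~C | ~G) — ~G is true.
  2. (E | ~C | ~B) — ~C is true.
  3. (~C | A | ~D) — ~D is true.
  4. (~D) — ~D is true.
  5. (E | ~H) — E is true.
  6. (~C | ~F) — ~F is true.
  7. (~H | ~G | ~E) — ~G is true.
  8. (~D | F) — ~D is true.
  9. (C | ~F) — ~F is true.
  10. (E) — E is true.
  11. (B | ~E | ~D) — ~D is true.
  12. (~F | ~G) — ~G is true.
  13. (~D | F | ~G) — ~G is true.
  14. (~C | D) — ~C is true.
  15. (~D | ~H | F) — ~D is true.
  16. (~G | ~D) — ~G is true.
  17. (~B | D) — ~B is true.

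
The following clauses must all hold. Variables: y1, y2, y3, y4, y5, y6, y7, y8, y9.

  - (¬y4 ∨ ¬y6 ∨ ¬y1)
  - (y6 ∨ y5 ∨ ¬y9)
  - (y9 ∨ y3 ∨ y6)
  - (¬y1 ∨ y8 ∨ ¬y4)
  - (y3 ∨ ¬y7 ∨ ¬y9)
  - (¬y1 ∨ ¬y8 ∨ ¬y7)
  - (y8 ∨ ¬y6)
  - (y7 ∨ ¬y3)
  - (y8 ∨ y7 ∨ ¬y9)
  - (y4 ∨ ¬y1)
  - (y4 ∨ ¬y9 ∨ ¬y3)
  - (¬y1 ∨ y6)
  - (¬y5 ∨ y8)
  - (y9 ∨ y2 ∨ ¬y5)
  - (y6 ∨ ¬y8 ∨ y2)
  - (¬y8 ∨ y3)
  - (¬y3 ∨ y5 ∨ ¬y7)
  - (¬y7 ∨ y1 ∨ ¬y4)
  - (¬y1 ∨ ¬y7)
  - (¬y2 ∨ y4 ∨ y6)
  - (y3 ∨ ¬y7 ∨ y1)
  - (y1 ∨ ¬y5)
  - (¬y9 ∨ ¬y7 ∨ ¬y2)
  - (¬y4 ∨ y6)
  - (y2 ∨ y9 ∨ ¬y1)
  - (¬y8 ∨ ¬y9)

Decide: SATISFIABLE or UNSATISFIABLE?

UNSATISFIABLE

y1 = True:
  propagation gives y4=True, y6=False; an empty clause results — contradiction.
y1 = False:
  y3 = True:
    propagation gives y7=True; an empty clause results — contradiction.
  y3 = False:
    propagation gives y8=False, y6=False, y9=False; an empty clause results — contradiction.
Every branch closes, so no satisfying assignment exists.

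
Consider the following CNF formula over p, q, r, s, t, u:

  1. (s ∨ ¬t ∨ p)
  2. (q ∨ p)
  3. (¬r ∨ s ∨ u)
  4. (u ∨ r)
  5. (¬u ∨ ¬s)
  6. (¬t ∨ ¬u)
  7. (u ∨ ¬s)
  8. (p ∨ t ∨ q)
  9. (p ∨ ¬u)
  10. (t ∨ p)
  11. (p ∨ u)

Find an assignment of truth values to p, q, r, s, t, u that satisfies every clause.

p occurs only positively in the remaining clauses — set p = True.
q occurs only positively in the remaining clauses — set q = True.
Try r = True.
For the remaining variables, s = False, t = False, u = True works.
Check each clause:
  1. (p ∨ s ∨ ¬t) — p is true.
  2. (p ∨ q) — p is true.
  3. (¬r ∨ s ∨ u) — u is true.
  4. (u ∨ r) — r is true.
  5. (¬s ∨ ¬u) — ¬s is true.
  6. (¬t ∨ ¬u) — ¬t is true.
  7. (u ∨ ¬s) — ¬s is true.
  8. (q ∨ t ∨ p) — p is true.
  9. (¬u ∨ p) — p is true.
  10. (p ∨ t) — p is true.
  11. (p ∨ u) — p is true.

p = True, q = True, r = True, s = False, t = False, u = True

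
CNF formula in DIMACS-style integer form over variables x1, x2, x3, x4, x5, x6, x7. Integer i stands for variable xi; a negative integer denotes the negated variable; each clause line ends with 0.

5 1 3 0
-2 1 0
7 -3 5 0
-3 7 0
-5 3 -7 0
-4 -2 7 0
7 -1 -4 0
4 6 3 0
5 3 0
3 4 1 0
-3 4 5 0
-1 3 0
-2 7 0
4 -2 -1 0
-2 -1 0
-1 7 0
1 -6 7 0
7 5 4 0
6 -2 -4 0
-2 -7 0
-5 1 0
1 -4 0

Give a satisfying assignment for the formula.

x1 = T  x2 = F  x3 = T  x4 = T  x5 = F  x6 = T  x7 = T

Pure literal: x2 appears only negated; assign x2 = False.
Try x1 = True.
  then x3 is forced to True.
  then x7 is forced to True.
For the remaining variables, x4 = True, x5 = False, x6 = True works.
Every clause has at least one true literal under this assignment.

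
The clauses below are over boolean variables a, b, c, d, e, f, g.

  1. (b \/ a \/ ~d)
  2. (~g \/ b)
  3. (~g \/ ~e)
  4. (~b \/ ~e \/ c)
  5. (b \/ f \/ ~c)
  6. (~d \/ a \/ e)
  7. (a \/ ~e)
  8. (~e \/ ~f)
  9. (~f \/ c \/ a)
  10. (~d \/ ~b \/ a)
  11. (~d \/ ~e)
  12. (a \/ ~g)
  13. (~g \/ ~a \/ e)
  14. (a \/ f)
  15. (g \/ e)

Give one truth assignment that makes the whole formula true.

Pure literal: d appears only negated; assign d = False.
Try a = True.
For the remaining variables, b = False, c = False, e = True, f = False, g = False works.
Every clause has at least one true literal under this assignment.

a=1  b=0  c=0  d=0  e=1  f=0  g=0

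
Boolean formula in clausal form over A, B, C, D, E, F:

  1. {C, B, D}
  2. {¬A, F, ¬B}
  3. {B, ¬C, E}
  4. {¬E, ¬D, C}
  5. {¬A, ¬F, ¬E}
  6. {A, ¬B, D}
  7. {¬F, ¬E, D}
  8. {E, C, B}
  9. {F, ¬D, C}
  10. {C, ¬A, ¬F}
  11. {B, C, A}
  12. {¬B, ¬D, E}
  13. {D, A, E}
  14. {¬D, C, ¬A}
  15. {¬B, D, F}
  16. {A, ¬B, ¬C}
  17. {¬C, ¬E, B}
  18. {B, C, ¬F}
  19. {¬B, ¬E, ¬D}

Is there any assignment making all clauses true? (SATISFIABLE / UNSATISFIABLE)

Set A = True and propagate.
The remaining clauses are satisfied by B = True, C = True, D = False, E = False, F = True.
Every clause has at least one true literal under this assignment.
So A=True  B=True  C=True  D=False  E=False  F=True is a satisfying assignment.

SATISFIABLE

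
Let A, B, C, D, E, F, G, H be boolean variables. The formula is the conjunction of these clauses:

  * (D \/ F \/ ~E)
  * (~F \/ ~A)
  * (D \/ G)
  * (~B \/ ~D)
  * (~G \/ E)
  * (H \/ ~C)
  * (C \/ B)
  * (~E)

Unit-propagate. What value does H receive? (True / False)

True

Unit clause (~E) sets E = False.
From (~G \/ E) and E = False: G = False.
(D \/ G): since G = False, the clause reduces to (D). D = True.
(~B \/ ~D): since D = True, the clause reduces to (~B). B = False.
(B \/ C) with B = False leaves only C, so C = True.
(~C \/ H) with C = True leaves only H, so H = True.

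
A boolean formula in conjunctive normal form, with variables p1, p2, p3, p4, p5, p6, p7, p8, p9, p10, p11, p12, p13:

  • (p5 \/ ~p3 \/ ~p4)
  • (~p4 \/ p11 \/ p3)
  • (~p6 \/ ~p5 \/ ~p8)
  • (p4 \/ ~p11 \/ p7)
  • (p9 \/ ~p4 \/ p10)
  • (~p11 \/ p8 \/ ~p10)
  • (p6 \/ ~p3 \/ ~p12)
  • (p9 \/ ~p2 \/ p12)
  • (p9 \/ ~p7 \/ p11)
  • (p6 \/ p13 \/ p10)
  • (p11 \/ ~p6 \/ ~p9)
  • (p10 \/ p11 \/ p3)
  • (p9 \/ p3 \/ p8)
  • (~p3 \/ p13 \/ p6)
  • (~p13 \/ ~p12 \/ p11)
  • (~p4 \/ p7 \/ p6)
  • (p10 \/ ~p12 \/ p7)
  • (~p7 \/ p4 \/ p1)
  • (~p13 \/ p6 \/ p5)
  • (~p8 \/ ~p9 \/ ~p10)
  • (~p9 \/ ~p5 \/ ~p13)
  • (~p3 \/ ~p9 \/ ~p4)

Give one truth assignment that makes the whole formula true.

p1=True, p2=False, p3=True, p4=False, p5=False, p6=True, p7=True, p8=True, p9=False, p10=False, p11=True, p12=True, p13=True

Check each clause:
  1. (p5 \/ ~p3 \/ ~p4) — ~p4 is true.
  2. (~p4 \/ p11 \/ p3) — p11 is true.
  3. (~p5 \/ ~p8 \/ ~p6) — ~p5 is true.
  4. (p4 \/ ~p11 \/ p7) — p7 is true.
  5. (p10 \/ ~p4 \/ p9) — ~p4 is true.
  6. (~p11 \/ p8 \/ ~p10) — p8 is true.
  7. (~p12 \/ p6 \/ ~p3) — p6 is true.
  8. (p9 \/ p12 \/ ~p2) — p12 is true.
  9. (p11 \/ ~p7 \/ p9) — p11 is true.
  10. (p13 \/ p10 \/ p6) — p13 is true.
  11. (p11 \/ ~p9 \/ ~p6) — p11 is true.
  12. (p11 \/ p10 \/ p3) — p11 is true.
  13. (p9 \/ p3 \/ p8) — p8 is true.
  14. (~p3 \/ p13 \/ p6) — p13 is true.
  15. (~p13 \/ ~p12 \/ p11) — p11 is true.
  16. (p6 \/ p7 \/ ~p4) — ~p4 is true.
  17. (p7 \/ p10 \/ ~p12) — p7 is true.
  18. (p4 \/ p1 \/ ~p7) — p1 is true.
  19. (p6 \/ ~p13 \/ p5) — p6 is true.
  20. (~p8 \/ ~p10 \/ ~p9) — ~p10 is true.
  21. (~p9 \/ ~p13 \/ ~p5) — ~p9 is true.
  22. (~p3 \/ ~p9 \/ ~p4) — ~p4 is true.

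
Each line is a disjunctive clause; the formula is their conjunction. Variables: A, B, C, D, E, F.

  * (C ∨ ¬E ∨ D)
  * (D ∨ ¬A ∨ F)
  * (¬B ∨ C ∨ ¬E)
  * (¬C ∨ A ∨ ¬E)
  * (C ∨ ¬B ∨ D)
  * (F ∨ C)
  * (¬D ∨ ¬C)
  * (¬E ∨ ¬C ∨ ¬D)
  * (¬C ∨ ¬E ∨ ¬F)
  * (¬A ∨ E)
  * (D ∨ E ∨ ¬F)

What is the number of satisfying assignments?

Satisfying assignments:
  A=0 B=0 C=0 D=1 E=0 F=1
  A=0 B=0 C=0 D=1 E=1 F=1
  A=0 B=0 C=1 D=0 E=0 F=0
  A=0 B=1 C=0 D=1 E=0 F=1
  A=0 B=1 C=1 D=0 E=0 F=0
  A=1 B=0 C=0 D=1 E=1 F=1
That's 6 in total.

6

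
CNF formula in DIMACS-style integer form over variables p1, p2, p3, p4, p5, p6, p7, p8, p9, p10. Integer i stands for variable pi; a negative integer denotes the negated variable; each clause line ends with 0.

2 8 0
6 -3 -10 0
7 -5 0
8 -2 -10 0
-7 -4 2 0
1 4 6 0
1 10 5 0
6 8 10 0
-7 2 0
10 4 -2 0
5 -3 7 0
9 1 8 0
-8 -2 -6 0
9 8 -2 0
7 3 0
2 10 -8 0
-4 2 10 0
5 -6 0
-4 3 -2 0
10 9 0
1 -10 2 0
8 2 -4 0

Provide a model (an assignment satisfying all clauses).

p1=True, p2=True, p3=False, p4=False, p5=False, p6=False, p7=True, p8=True, p9=True, p10=True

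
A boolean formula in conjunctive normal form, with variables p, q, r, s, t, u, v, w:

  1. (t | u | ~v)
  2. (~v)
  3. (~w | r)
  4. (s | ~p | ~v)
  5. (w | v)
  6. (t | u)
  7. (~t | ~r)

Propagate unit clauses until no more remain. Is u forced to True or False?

(~v) stands alone — v = False.
(v | w): since v = False, the clause reduces to (w). w = True.
In (~w | r), ~w is now false; r must hold, so r = True.
(~r | ~t): since r = True, the clause reduces to (~t). t = False.
(u | t): since t = False, the clause reduces to (u). u = True.

True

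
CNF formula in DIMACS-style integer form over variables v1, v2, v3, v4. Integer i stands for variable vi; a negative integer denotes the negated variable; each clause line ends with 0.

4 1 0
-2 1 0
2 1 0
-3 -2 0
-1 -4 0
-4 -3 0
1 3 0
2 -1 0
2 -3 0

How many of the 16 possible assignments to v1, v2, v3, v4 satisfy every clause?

1

The models are:
  v1=T v2=T v3=F v4=F
That's 1 in total.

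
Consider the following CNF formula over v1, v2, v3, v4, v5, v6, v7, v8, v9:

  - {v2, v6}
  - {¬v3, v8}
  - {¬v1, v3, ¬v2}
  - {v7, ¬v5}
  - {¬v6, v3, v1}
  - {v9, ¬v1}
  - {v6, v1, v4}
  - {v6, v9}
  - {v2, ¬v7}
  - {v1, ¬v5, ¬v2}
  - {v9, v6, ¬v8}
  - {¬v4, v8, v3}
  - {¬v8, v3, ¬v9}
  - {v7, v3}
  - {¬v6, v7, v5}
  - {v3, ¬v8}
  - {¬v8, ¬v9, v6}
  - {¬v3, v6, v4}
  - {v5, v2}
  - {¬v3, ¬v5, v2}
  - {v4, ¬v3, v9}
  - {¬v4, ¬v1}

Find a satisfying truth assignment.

Branch on v1: take v1 = False.
Try v2 = True.
  then v5 is forced to False.
For the remaining variables, v3 = True, v4 = True, v6 = True, v7 = True, v8 = True, v9 = False works.

v1=0, v2=1, v3=1, v4=1, v5=0, v6=1, v7=1, v8=1, v9=0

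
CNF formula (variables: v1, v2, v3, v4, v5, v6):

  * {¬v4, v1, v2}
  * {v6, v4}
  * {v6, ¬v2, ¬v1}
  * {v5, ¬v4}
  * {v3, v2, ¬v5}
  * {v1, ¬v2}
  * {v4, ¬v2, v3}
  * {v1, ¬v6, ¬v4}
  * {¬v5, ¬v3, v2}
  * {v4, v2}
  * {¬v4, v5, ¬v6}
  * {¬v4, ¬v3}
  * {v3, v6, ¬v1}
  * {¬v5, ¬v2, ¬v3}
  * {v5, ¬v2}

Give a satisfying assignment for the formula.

v1=True, v2=True, v3=False, v4=True, v5=True, v6=True

Try v1 = True.
Try v2 = True.
  then v6 is forced to True.
  then v5 is forced to True.
  then v3 is forced to False.
  then v4 is forced to True.
Check each clause:
  1. {¬v4, v1, v2} — v1 is true.
  2. {v4, v6} — v4 is true.
  3. {¬v1, v6, ¬v2} — v6 is true.
  4. {v5, ¬v4} — v5 is true.
  5. {¬v5, v2, v3} — v2 is true.
  6. {v1, ¬v2} — v1 is true.
  7. {¬v2, v4, v3} — v4 is true.
  8. {¬v4, v1, ¬v6} — v1 is true.
  9. {v2, ¬v5, ¬v3} — v2 is true.
  10. {v2, v4} — v2 is true.
  11. {¬v4, v5, ¬v6} — v5 is true.
  12. {¬v4, ¬v3} — ¬v3 is true.
  13. {¬v1, v3, v6} — v6 is true.
  14. {¬v2, ¬v5, ¬v3} — ¬v3 is true.
  15. {v5, ¬v2} — v5 is true.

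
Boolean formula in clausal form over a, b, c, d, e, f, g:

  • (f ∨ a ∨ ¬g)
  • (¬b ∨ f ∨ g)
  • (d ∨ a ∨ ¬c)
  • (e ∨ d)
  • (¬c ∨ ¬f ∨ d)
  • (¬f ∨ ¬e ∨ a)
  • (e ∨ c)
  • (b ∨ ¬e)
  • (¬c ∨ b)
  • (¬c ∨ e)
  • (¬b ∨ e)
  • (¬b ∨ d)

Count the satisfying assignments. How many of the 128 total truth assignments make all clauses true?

Satisfying assignments:
  a=1 b=1 c=0 d=1 e=1 f=0 g=1
  a=1 b=1 c=0 d=1 e=1 f=1 g=0
  a=1 b=1 c=0 d=1 e=1 f=1 g=1
  a=1 b=1 c=1 d=1 e=1 f=0 g=1
  a=1 b=1 c=1 d=1 e=1 f=1 g=0
  a=1 b=1 c=1 d=1 e=1 f=1 g=1
Count: 6.

6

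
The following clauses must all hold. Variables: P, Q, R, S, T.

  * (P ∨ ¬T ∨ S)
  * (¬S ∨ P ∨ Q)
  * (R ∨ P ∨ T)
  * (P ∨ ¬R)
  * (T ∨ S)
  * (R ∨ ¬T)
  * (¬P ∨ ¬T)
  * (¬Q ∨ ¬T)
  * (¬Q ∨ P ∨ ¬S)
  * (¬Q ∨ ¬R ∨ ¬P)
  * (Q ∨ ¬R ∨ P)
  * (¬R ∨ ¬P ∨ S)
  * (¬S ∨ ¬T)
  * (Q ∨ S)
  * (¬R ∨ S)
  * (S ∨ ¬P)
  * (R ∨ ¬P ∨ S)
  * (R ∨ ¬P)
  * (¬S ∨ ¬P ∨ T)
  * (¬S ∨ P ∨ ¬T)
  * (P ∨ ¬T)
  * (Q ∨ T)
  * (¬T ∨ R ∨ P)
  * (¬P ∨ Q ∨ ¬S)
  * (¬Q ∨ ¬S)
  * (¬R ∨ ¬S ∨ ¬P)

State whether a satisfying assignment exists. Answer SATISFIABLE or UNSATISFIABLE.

P = True:
  propagation gives T=False, S=True; an empty clause results — contradiction.
P = False:
  propagation gives R=False, T=True; an empty clause results — contradiction.
Every branch closes, so no satisfying assignment exists.

UNSATISFIABLE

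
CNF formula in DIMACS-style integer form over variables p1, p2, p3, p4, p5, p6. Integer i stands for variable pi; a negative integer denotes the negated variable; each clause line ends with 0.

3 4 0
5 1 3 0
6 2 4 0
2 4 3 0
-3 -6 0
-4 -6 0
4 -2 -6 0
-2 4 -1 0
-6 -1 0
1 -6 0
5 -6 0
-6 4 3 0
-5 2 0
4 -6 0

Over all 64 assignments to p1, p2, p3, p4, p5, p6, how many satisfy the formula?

Case analysis on p6 and p4:
  p6=T, p4=T: a clause becomes empty — 0.
  p6=T, p4=F: a clause becomes empty — 0.
  p6=F, p4=T: 10 of the 16 assignments to (p1,p2,p3,p5) work.
  p6=F, p4=F: remaining (p1,p2,p3,p5) ∈ {(F,T,T,F); (F,T,T,T)} — 2.
Total: 0 + 0 + 10 + 2 = 12.

12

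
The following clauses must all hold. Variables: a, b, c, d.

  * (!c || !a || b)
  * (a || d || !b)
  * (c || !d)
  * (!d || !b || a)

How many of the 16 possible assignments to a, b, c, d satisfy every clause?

The models are:
  a=F b=F c=F d=F
  a=F b=F c=T d=F
  a=F b=F c=T d=T
  a=T b=F c=F d=F
  a=T b=T c=F d=F
  a=T b=T c=T d=F
  a=T b=T c=T d=T
That's 7 in total.

7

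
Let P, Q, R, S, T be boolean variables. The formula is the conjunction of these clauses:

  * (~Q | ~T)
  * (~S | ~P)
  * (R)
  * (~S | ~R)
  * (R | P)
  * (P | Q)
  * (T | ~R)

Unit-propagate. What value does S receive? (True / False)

False

(R) stands alone — R = True.
From (~S | ~R) and R = True: S = False.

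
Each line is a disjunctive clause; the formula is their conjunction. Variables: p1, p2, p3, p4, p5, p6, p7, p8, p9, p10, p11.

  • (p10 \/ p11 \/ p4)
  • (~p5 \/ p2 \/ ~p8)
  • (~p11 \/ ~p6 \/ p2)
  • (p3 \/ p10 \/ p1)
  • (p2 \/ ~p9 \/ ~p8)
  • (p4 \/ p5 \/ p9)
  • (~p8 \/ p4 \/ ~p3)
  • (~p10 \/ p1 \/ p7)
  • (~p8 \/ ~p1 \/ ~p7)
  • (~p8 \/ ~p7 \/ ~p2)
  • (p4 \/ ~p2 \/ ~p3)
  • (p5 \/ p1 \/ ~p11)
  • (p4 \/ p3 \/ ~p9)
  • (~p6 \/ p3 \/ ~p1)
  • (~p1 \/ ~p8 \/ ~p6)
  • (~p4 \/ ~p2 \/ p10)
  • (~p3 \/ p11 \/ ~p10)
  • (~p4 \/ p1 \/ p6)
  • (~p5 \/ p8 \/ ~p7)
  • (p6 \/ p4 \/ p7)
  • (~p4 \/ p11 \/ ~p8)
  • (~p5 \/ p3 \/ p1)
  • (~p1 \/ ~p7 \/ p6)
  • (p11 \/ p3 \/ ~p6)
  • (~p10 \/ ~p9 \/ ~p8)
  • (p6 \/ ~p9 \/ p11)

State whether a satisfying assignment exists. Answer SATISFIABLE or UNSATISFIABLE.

Set p1 = True and propagate.
Set p2 = True and propagate.
Branch on p3: take p3 = False.
  then p6 is forced to False.
  then p7 is forced to False.
  then p4 is forced to True.
  then p10 is forced to True.
The remaining clauses are satisfied by p5 = False, p8 = False, p9 = False, p11 = True.
Every clause has at least one true literal under this assignment.
So p1 = True, p2 = True, p3 = False, p4 = True, p5 = False, p6 = False, p7 = False, p8 = False, p9 = False, p10 = True, p11 = True is a satisfying assignment.

SATISFIABLE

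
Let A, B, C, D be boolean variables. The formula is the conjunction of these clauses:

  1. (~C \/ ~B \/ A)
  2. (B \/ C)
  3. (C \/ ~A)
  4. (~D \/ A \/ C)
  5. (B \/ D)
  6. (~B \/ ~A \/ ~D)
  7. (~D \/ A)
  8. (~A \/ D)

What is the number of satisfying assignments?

2

The models are:
  A=0 B=1 C=0 D=0
  A=1 B=0 C=1 D=1
Count: 2.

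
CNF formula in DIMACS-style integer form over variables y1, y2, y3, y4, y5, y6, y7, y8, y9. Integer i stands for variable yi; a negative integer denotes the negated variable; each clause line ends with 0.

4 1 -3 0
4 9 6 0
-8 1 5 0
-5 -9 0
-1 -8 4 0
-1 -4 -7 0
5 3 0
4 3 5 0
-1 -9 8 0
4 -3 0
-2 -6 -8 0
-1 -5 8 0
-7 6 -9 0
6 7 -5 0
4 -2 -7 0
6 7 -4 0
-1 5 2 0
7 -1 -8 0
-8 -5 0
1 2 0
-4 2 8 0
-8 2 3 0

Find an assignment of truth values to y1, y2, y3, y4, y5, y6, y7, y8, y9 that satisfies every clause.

Set y1 = False and propagate.
  then y2 is forced to True.
Set y3 = True and propagate.
  then y4 is forced to True.
Try y5 = False.
  then y8 is forced to False.
The remaining clauses are satisfied by y6 = False, y7 = True, y9 = False.

y1=F, y2=T, y3=T, y4=T, y5=F, y6=F, y7=T, y8=F, y9=F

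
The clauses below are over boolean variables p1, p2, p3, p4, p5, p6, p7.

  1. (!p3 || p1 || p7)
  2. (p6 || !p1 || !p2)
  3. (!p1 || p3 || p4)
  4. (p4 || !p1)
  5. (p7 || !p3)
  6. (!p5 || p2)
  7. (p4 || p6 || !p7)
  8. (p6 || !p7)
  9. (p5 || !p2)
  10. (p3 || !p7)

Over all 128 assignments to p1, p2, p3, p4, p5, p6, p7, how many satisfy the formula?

Split on p7, then p1.
  p7=1, p1=1: remaining (p2,p3,p4,p5,p6) ∈ {(0,1,1,0,1); (1,1,1,1,1)} — 2.
  p7=1, p1=0: remaining (p2,p3,p4,p5,p6) ∈ {(0,1,0,0,1); (0,1,1,0,1); (1,1,0,1,1); (1,1,1,1,1)} — 4.
  p7=0, p1=1: remaining (p2,p3,p4,p5,p6) ∈ {(0,0,1,0,0); (0,0,1,0,1); (1,0,1,1,1)} — 3.
  p7=0, p1=0: p4, p6 free; 2 ways for (p2,p3,p5) × 2^2 = 8.
Total: 2 + 4 + 3 + 8 = 17.

17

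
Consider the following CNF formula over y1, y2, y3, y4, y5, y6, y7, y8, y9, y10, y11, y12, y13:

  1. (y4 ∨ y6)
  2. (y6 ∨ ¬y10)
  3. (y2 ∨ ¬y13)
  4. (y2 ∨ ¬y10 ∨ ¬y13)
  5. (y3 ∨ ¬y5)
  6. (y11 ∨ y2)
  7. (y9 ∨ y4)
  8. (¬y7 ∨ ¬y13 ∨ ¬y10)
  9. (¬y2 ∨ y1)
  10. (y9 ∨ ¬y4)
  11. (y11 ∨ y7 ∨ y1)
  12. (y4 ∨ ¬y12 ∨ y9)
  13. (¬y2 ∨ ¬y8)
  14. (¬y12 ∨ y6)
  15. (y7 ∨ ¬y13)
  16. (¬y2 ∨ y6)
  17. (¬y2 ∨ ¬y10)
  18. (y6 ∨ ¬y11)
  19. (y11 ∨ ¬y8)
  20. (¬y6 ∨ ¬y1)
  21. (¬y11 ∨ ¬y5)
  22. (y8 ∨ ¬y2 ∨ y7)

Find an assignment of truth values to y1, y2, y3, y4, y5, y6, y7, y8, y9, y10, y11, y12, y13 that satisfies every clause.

y1 = 0  y2 = 0  y3 = 0  y4 = 0  y5 = 0  y6 = 1  y7 = 0  y8 = 0  y9 = 1  y10 = 0  y11 = 1  y12 = 0  y13 = 0

Check each clause:
  1. (y6 ∨ y4) — y6 is true.
  2. (¬y10 ∨ y6) — ¬y10 is true.
  3. (y2 ∨ ¬y13) — ¬y13 is true.
  4. (y2 ∨ ¬y13 ∨ ¬y10) — ¬y13 is true.
  5. (y3 ∨ ¬y5) — ¬y5 is true.
  6. (y2 ∨ y11) — y11 is true.
  7. (y9 ∨ y4) — y9 is true.
  8. (¬y7 ∨ ¬y13 ∨ ¬y10) — ¬y7 is true.
  9. (y1 ∨ ¬y2) — ¬y2 is true.
  10. (y9 ∨ ¬y4) — y9 is true.
  11. (y11 ∨ y1 ∨ y7) — y11 is true.
  12. (y4 ∨ y9 ∨ ¬y12) — y9 is true.
  13. (¬y8 ∨ ¬y2) — ¬y8 is true.
  14. (y6 ∨ ¬y12) — ¬y12 is true.
  15. (¬y13 ∨ y7) — ¬y13 is true.
  16. (¬y2 ∨ y6) — y6 is true.
  17. (¬y10 ∨ ¬y2) — ¬y2 is true.
  18. (y6 ∨ ¬y11) — y6 is true.
  19. (¬y8 ∨ y11) — ¬y8 is true.
  20. (¬y1 ∨ ¬y6) — ¬y1 is true.
  21. (¬y11 ∨ ¬y5) — ¬y5 is true.
  22. (¬y2 ∨ y8 ∨ y7) — ¬y2 is true.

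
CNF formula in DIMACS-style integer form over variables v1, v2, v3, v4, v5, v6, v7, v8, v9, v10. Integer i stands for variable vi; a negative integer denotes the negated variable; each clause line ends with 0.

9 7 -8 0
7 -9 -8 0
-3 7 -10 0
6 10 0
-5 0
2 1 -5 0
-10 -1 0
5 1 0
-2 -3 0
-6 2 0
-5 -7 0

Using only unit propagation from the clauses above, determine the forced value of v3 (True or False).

False

(NOT v5) is a unit clause: v5 = False.
In (v5 OR v1), v5 is now false; v1 must hold, so v1 = True.
(NOT v1 OR NOT v10): since v1 = True, the clause reduces to (NOT v10). v10 = False.
From (v6 OR v10) and v10 = False: v6 = True.
From (NOT v6 OR v2) and v6 = True: v2 = True.
From (NOT v3 OR NOT v2) and v2 = True: v3 = False.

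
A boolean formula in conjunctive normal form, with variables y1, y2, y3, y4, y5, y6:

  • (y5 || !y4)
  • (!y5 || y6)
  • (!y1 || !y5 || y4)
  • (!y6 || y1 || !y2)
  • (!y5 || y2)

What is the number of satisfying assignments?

16

Case analysis on y5 and y1:
  y5=T, y1=T: remaining (y2,y3,y4,y6) ∈ {(T,F,T,T); (T,T,T,T)} — 2.
  y5=T, y1=F: a clause becomes empty — 0.
  y5=F, y1=T: forces y4=F; y2, y3, y6 free → 2^3 = 8.
  y5=F, y1=F: y3 free; 3 ways for (y2,y4,y6) × 2^1 = 6.
Total: 2 + 0 + 8 + 6 = 16.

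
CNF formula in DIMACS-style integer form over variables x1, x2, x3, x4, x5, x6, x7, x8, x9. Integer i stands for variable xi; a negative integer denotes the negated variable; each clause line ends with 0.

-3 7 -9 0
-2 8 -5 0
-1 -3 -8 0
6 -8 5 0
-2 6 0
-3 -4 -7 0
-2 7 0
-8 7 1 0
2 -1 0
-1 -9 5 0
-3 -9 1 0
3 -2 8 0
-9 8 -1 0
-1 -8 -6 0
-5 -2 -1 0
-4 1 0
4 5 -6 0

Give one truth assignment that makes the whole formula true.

x1=False, x2=False, x3=True, x4=False, x5=True, x6=False, x7=False, x8=False, x9=False

x9 occurs only negated in the remaining clauses — set x9 = False.
Branch on x1: take x1 = False.
  then x4 is forced to False.
For the remaining variables, x2 = False, x3 = True, x5 = True, x6 = False, x7 = False, x8 = False works.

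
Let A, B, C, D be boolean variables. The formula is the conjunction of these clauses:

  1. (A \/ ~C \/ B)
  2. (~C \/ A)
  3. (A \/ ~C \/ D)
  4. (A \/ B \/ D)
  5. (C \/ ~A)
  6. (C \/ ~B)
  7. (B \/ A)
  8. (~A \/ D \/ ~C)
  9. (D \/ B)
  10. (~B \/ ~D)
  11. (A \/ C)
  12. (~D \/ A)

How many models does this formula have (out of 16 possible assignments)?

Satisfying assignments:
  A=1 B=0 C=1 D=1
That's 1 in total.

1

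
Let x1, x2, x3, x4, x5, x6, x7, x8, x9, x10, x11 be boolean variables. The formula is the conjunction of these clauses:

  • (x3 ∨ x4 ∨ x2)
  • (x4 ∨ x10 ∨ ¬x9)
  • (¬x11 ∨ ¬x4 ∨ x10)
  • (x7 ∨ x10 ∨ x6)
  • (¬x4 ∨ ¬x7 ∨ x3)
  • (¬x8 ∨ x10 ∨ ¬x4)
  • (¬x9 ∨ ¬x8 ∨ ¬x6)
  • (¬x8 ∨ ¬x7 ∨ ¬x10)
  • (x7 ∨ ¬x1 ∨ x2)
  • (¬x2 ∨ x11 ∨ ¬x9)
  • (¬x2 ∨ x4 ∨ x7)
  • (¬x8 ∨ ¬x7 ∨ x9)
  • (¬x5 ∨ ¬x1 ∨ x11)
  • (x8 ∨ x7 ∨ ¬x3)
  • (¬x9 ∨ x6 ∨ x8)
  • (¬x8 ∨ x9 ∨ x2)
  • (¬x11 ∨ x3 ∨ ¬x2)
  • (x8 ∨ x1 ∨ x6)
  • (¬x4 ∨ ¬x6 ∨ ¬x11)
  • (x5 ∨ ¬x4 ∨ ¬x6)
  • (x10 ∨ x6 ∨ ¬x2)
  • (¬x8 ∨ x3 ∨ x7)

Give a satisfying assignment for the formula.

x1=F, x2=F, x3=T, x4=T, x5=F, x6=F, x7=F, x8=T, x9=T, x10=T, x11=F

Branch on x1: take x1 = False.
Set x2 = False and propagate.
Try x3 = True.
The remaining clauses are satisfied by x4 = True, x5 = False, x6 = False, x7 = False, x8 = True, x9 = True, x10 = True, x11 = False.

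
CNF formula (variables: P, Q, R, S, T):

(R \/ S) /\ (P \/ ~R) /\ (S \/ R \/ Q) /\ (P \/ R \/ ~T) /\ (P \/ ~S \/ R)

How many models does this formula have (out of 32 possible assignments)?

12

Split on R, then P.
  R=T, P=T: Q, S, T free → 2^3 = 8.
  R=T, P=F: a clause becomes empty — 0.
  R=F, P=T: remaining (Q,S,T) ∈ {(F,T,F); (F,T,T); (T,T,F); (T,T,T)} — 4.
  R=F, P=F: a clause becomes empty — 0.
Total: 8 + 0 + 4 + 0 = 12.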